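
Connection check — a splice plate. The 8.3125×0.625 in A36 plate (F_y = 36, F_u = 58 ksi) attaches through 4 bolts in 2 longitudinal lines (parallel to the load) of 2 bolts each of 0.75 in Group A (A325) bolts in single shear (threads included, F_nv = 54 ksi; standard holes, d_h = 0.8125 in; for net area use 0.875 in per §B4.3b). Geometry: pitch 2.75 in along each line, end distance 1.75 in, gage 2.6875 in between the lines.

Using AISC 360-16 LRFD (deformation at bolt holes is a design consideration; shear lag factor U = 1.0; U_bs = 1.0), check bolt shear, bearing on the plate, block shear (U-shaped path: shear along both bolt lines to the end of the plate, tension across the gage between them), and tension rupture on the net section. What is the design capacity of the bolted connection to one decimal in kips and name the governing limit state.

Bolt shear: A_b = π(0.75)²/4 = 0.44179 in². φR_n = 0.75 × 54 × 0.44179 × 4 × 1 = 71.6 kips.
Bearing (0.625 in plate, F_u = 58 ksi): end bolts L_c = 1.75 − 0.8125/2 = 1.34375, R_n = min(1.2×1.34375×0.625×58, 2.4×0.75×0.625×58) = 58.453 kips/bolt; interior L_c = 2.75 − 0.8125 = 1.9375, R_n = 65.25 kips/bolt. φR_n = 0.75 × (2×58.453 + 2×65.25) = 185.6 kips.
Block shear: shear path 2×[1.75+1×2.75] = 2×4.5 in, A_gv = 5.625, A_nv = 2×(4.5 − 1.5×0.875)×0.625 = 3.9844 in²; tension across gage: (2.6875 − 1×0.875)×0.625 = 1.1328 in². R_n = min(0.6×58×3.9844, 0.6×36×5.625) + 1.0×58×1.1328 = min(138.66, 121.5) + 65.702 = 187.2 kips. φR_n = 0.75 × 187.2 = 140.4 kips.
Tension rupture (net): A_n = (8.3125 − 2×0.875)×0.625 = 4.1016 in² (U = 1.0, A_e = A_n). φR_n = 0.75 × 58 × 4.1016 = 178.4 kips.
Governing: min(71.6, 185.6, 140.4, 178.4) = 71.6 kips → bolt shear.

71.6 kips (bolt shear governs)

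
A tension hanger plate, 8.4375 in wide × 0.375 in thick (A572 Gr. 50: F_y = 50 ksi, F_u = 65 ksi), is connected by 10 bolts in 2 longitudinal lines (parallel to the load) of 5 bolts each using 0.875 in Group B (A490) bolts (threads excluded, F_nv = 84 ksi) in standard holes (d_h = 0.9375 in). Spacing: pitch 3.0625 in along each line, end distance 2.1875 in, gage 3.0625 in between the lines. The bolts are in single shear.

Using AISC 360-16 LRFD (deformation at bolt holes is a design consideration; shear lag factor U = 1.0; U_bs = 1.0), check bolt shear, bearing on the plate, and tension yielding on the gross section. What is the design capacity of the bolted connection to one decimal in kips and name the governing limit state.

Bolt shear: A_b = π(0.875)²/4 = 0.60132 in². φR_n = 0.75 × 84 × 0.60132 × 10 × 1 = 378.8 kips.
Bearing (0.375 in plate, F_u = 65 ksi): end bolts L_c = 2.1875 − 0.9375/2 = 1.71875, R_n = min(1.2×1.71875×0.375×65, 2.4×0.875×0.375×65) = 50.273 kips/bolt; interior L_c = 3.0625 − 0.9375 = 2.125, R_n = 51.188 kips/bolt. φR_n = 0.75 × (2×50.273 + 8×51.188) = 382.5 kips.
Tension yield (gross): A_g = 8.4375×0.375 = 3.1641 in². φR_n = 0.90 × 50 × 3.1641 = 142.4 kips.
Governing: min(378.8, 382.5, 142.4) = 142.4 kips → gross-section yield.

142.4 kips (gross-section yield governs)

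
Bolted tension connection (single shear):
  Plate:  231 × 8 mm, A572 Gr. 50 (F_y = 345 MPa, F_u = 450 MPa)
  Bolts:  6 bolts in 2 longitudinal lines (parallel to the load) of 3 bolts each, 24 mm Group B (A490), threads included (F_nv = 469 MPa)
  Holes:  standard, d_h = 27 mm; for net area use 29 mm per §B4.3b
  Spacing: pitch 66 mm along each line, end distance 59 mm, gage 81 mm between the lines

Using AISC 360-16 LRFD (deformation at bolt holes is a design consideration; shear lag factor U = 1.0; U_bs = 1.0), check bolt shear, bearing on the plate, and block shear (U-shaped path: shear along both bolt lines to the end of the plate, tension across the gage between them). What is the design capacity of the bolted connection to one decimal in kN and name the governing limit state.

524.3 kN (block shear governs)

Bolt shear: A_b = π(24)²/4 = 452.39 mm². φR_n = 0.75 × 469 × 452.39 × 6 × 1 = 954.8 kN.
Bearing (8 mm plate, F_u = 450 MPa): end bolts L_c = 59 − 27/2 = 45.5, R_n = min(1.2×45.5×8×450, 2.4×24×8×450) = 196.56 kN/bolt; interior L_c = 66 − 27 = 39, R_n = 168.48 kN/bolt. φR_n = 0.75 × (2×196.56 + 4×168.48) = 800.3 kN.
Block shear: shear path 2×[59+2×66] = 2×191 mm, A_gv = 3056, A_nv = 2×(191 − 2.5×29)×8 = 1896 mm²; tension across gage: (81 − 1×29)×8 = 416 mm². R_n = min(0.6×450×1896, 0.6×345×3056) + 1.0×450×416 = min(511.92, 632.59) + 187.2 = 699.12 kN. φR_n = 0.75 × 699.12 = 524.3 kN.
Governing: min(954.8, 800.3, 524.3) = 524.3 kN → block shear.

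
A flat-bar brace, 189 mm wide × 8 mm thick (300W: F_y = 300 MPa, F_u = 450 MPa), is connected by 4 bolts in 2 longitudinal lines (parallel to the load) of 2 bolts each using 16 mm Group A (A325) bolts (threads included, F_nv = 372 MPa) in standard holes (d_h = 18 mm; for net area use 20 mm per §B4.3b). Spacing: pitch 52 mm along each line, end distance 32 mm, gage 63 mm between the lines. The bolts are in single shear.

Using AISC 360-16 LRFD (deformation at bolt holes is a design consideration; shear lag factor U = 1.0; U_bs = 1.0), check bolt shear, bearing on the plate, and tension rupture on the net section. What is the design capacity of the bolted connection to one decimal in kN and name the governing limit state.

Bolt shear: A_b = π(16)²/4 = 201.06 mm². φR_n = 0.75 × 372 × 201.06 × 4 × 1 = 224.4 kN.
Bearing (8 mm plate, F_u = 450 MPa): end bolts L_c = 32 − 18/2 = 23, R_n = min(1.2×23×8×450, 2.4×16×8×450) = 99.36 kN/bolt; interior L_c = 52 − 18 = 34, R_n = 138.24 kN/bolt. φR_n = 0.75 × (2×99.36 + 2×138.24) = 356.4 kN.
Tension rupture (net): A_n = (189 − 2×20)×8 = 1192 mm² (U = 1.0, A_e = A_n). φR_n = 0.75 × 450 × 1192 = 402.3 kN.
Governing: min(224.4, 356.4, 402.3) = 224.4 kN → bolt shear.

224.4 kN (bolt shear governs)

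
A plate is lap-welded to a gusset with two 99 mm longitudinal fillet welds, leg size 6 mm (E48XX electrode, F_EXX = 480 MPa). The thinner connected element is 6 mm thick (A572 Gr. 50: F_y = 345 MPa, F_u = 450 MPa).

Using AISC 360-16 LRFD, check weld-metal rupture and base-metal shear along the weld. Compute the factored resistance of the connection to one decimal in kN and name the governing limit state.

Weld metal: throat = 0.707×6 = 4.242 mm, L = 2×99 = 198 mm. φR_n = 0.75 × 0.6 × 480 × 4.242 × 198 = 181.4 kN.
Base metal shear (6 mm plate): yield φR_n = 1.0×0.6×345×6×198 = 245.9 kN; rupture φR_n = 0.75×0.6×450×6×198 = 240.6 kN; take 240.6 kN (rupture).
Governing: min(181.4, 240.6) = 181.4 kN → weld metal.

181.4 kN (weld metal governs)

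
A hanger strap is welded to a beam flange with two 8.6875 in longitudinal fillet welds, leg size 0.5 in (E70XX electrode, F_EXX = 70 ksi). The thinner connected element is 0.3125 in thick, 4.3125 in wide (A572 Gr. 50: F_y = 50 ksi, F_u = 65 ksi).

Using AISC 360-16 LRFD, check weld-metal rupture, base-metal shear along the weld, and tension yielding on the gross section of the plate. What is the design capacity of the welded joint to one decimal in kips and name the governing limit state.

60.6 kips (gross-section yield governs)

Weld metal: throat = 0.707×0.5 = 0.3535 in, L = 2×8.6875 = 17.375 in. φR_n = 0.75 × 0.6 × 70 × 0.3535 × 17.375 = 193.5 kips.
Base metal shear (0.3125 in plate): yield φR_n = 1.0×0.6×50×0.3125×17.375 = 162.9 kips; rupture φR_n = 0.75×0.6×65×0.3125×17.375 = 158.8 kips; take 158.8 kips (rupture).
Tension yield (gross): A_g = 4.3125×0.3125 = 1.3477 in². φR_n = 0.90 × 50 × 1.3477 = 60.6 kips.
Governing: min(193.5, 158.8, 60.6) = 60.6 kips → gross-section yield.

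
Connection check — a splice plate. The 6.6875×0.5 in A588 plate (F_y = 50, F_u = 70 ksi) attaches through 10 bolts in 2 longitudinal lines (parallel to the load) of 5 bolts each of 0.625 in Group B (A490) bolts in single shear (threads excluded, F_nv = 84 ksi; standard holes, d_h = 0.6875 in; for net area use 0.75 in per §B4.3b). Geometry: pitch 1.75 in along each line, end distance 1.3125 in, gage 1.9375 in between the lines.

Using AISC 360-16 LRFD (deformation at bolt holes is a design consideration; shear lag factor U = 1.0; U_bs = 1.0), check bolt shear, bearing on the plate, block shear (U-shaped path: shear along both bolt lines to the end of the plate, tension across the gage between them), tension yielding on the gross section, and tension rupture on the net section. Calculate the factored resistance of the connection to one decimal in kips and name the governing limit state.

Bolt shear: A_b = π(0.625)²/4 = 0.3068 in². φR_n = 0.75 × 84 × 0.3068 × 10 × 1 = 193.3 kips.
Bearing (0.5 in plate, F_u = 70 ksi): end bolts L_c = 1.3125 − 0.6875/2 = 0.96875, R_n = min(1.2×0.96875×0.5×70, 2.4×0.625×0.5×70) = 40.688 kips/bolt; interior L_c = 1.75 − 0.6875 = 1.0625, R_n = 44.625 kips/bolt. φR_n = 0.75 × (2×40.688 + 8×44.625) = 328.8 kips.
Block shear: shear path 2×[1.3125+4×1.75] = 2×8.3125 in, A_gv = 8.3125, A_nv = 2×(8.3125 − 4.5×0.75)×0.5 = 4.9375 in²; tension across gage: (1.9375 − 1×0.75)×0.5 = 0.59375 in². R_n = min(0.6×70×4.9375, 0.6×50×8.3125) + 1.0×70×0.59375 = min(207.38, 249.38) + 41.563 = 248.94 kips. φR_n = 0.75 × 248.94 = 186.7 kips.
Tension yield (gross): A_g = 6.6875×0.5 = 3.3438 in². φR_n = 0.90 × 50 × 3.3438 = 150.5 kips.
Tension rupture (net): A_n = (6.6875 − 2×0.75)×0.5 = 2.5938 in² (U = 1.0, A_e = A_n). φR_n = 0.75 × 70 × 2.5938 = 136.2 kips.
Governing: min(193.3, 328.8, 186.7, 150.5, 136.2) = 136.2 kips → net-section rupture.

136.2 kips (net-section rupture governs)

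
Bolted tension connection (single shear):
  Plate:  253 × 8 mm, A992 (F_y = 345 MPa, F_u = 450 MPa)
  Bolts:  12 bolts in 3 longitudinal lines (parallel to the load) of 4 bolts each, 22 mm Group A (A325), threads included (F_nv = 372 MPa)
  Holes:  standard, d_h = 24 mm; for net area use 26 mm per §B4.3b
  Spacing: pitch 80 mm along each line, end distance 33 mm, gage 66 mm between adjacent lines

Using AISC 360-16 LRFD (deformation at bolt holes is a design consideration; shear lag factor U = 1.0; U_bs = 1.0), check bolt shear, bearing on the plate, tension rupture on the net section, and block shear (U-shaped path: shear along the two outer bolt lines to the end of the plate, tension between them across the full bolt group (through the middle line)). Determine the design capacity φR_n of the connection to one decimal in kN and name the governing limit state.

472.5 kN (net-section rupture governs)

Bolt shear: A_b = π(22)²/4 = 380.13 mm². φR_n = 0.75 × 372 × 380.13 × 12 × 1 = 1272.7 kN.
Bearing (8 mm plate, F_u = 450 MPa): end bolts L_c = 33 − 24/2 = 21, R_n = min(1.2×21×8×450, 2.4×22×8×450) = 90.72 kN/bolt; interior L_c = 80 − 24 = 56, R_n = 190.08 kN/bolt. φR_n = 0.75 × (3×90.72 + 9×190.08) = 1487.2 kN.
Tension rupture (net): A_n = (253 − 3×26)×8 = 1400 mm² (U = 1.0, A_e = A_n). φR_n = 0.75 × 450 × 1400 = 472.5 kN.
Block shear: shear path 2×[33+3×80] = 2×273 mm, A_gv = 4368, A_nv = 2×(273 − 3.5×26)×8 = 2912 mm²; tension across gage: (132 − 2×26)×8 = 640 mm². R_n = min(0.6×450×2912, 0.6×345×4368) + 1.0×450×640 = min(786.24, 904.18) + 288 = 1074.2 kN. φR_n = 0.75 × 1074.2 = 805.7 kN.
Governing: min(1272.7, 1487.2, 472.5, 805.7) = 472.5 kN → net-section rupture.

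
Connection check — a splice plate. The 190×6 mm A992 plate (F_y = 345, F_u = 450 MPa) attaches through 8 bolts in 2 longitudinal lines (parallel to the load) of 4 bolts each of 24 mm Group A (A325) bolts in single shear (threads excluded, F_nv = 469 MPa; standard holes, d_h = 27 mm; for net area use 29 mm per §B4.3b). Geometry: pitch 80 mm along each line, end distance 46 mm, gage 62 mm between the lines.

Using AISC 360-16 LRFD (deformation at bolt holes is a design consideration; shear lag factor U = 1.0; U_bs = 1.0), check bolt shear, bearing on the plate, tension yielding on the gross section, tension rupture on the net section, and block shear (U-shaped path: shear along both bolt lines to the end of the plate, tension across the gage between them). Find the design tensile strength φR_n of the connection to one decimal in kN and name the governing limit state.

Bolt shear: A_b = π(24)²/4 = 452.39 mm². φR_n = 0.75 × 469 × 452.39 × 8 × 1 = 1273.0 kN.
Bearing (6 mm plate, F_u = 450 MPa): end bolts L_c = 46 − 27/2 = 32.5, R_n = min(1.2×32.5×6×450, 2.4×24×6×450) = 105.3 kN/bolt; interior L_c = 80 − 27 = 53, R_n = 155.52 kN/bolt. φR_n = 0.75 × (2×105.3 + 6×155.52) = 857.8 kN.
Tension yield (gross): A_g = 190×6 = 1140 mm². φR_n = 0.90 × 345 × 1140 = 354.0 kN.
Tension rupture (net): A_n = (190 − 2×29)×6 = 792 mm² (U = 1.0, A_e = A_n). φR_n = 0.75 × 450 × 792 = 267.3 kN.
Block shear: shear path 2×[46+3×80] = 2×286 mm, A_gv = 3432, A_nv = 2×(286 − 3.5×29)×6 = 2214 mm²; tension across gage: (62 − 1×29)×6 = 198 mm². R_n = min(0.6×450×2214, 0.6×345×3432) + 1.0×450×198 = min(597.78, 710.42) + 89.1 = 686.88 kN. φR_n = 0.75 × 686.88 = 515.2 kN.
Governing: min(1273.0, 857.8, 354.0, 267.3, 515.2) = 267.3 kN → net-section rupture.

267.3 kN (net-section rupture governs)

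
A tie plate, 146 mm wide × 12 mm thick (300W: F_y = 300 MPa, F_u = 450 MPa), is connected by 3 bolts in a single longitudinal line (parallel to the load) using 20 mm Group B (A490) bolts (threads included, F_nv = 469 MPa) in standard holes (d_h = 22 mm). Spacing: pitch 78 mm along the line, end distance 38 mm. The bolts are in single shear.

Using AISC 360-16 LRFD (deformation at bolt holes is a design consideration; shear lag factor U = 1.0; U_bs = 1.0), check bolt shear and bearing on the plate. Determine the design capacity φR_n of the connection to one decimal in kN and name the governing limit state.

331.5 kN (bolt shear governs)

Bolt shear: A_b = π(20)²/4 = 314.16 mm². φR_n = 0.75 × 469 × 314.16 × 3 × 1 = 331.5 kN.
Bearing (12 mm plate, F_u = 450 MPa): end bolts L_c = 38 − 22/2 = 27, R_n = min(1.2×27×12×450, 2.4×20×12×450) = 174.96 kN/bolt; interior L_c = 78 − 22 = 56, R_n = 259.2 kN/bolt. φR_n = 0.75 × (1×174.96 + 2×259.2) = 520.0 kN.
Governing: min(331.5, 520.0) = 331.5 kN → bolt shear.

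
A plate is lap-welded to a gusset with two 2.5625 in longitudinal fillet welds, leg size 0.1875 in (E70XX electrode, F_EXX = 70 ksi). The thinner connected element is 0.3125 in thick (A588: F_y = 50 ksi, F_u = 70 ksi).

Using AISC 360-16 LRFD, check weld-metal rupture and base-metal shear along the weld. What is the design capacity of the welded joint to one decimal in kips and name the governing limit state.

21.4 kips (weld metal governs)

Weld metal: throat = 0.707×0.1875 = 0.13256 in, L = 2×2.5625 = 5.125 in. φR_n = 0.75 × 0.6 × 70 × 0.13256 × 5.125 = 21.4 kips.
Base metal shear (0.3125 in plate): yield φR_n = 1.0×0.6×50×0.3125×5.125 = 48.0 kips; rupture φR_n = 0.75×0.6×70×0.3125×5.125 = 50.4 kips; take 48.0 kips (yield).
Governing: min(21.4, 48.0) = 21.4 kips → weld metal.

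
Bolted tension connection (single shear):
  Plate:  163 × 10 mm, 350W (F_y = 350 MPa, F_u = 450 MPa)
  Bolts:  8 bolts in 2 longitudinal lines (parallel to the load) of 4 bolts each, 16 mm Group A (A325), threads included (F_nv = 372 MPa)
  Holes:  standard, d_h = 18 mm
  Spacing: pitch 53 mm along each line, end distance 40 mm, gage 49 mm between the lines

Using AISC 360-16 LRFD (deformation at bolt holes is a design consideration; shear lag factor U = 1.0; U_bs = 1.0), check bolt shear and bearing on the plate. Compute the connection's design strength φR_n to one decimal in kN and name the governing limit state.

448.8 kN (bolt shear governs)

Bolt shear: A_b = π(16)²/4 = 201.06 mm². φR_n = 0.75 × 372 × 201.06 × 8 × 1 = 448.8 kN.
Bearing (10 mm plate, F_u = 450 MPa): end bolts L_c = 40 − 18/2 = 31, R_n = min(1.2×31×10×450, 2.4×16×10×450) = 167.4 kN/bolt; interior L_c = 53 − 18 = 35, R_n = 172.8 kN/bolt. φR_n = 0.75 × (2×167.4 + 6×172.8) = 1028.7 kN.
Governing: min(448.8, 1028.7) = 448.8 kN → bolt shear.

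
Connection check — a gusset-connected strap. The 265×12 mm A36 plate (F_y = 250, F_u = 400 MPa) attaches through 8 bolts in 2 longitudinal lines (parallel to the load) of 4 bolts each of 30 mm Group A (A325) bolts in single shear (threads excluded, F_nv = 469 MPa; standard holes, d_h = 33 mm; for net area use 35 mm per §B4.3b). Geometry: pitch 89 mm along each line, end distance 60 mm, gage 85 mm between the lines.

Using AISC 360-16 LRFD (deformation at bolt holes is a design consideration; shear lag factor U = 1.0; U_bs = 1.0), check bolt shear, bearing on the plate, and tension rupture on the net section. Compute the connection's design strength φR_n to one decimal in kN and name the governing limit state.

702.0 kN (net-section rupture governs)

Bolt shear: A_b = π(30)²/4 = 706.86 mm². φR_n = 0.75 × 469 × 706.86 × 8 × 1 = 1989.1 kN.
Bearing (12 mm plate, F_u = 400 MPa): end bolts L_c = 60 − 33/2 = 43.5, R_n = min(1.2×43.5×12×400, 2.4×30×12×400) = 250.56 kN/bolt; interior L_c = 89 − 33 = 56, R_n = 322.56 kN/bolt. φR_n = 0.75 × (2×250.56 + 6×322.56) = 1827.4 kN.
Tension rupture (net): A_n = (265 − 2×35)×12 = 2340 mm² (U = 1.0, A_e = A_n). φR_n = 0.75 × 400 × 2340 = 702.0 kN.
Governing: min(1989.1, 1827.4, 702.0) = 702.0 kN → net-section rupture.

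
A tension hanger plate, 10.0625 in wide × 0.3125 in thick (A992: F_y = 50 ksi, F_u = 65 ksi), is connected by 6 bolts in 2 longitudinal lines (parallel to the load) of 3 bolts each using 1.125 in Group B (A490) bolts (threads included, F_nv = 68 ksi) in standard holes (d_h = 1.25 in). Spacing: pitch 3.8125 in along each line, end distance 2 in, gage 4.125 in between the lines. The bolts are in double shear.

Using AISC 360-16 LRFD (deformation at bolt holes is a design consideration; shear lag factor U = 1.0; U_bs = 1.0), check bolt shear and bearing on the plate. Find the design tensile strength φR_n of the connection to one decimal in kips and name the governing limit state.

214.8 kips (bearing governs)

Bolt shear: A_b = π(1.125)²/4 = 0.99402 in². φR_n = 0.75 × 68 × 0.99402 × 6 × 2 = 608.3 kips.
Bearing (0.3125 in plate, F_u = 65 ksi): end bolts L_c = 2 − 1.25/2 = 1.375, R_n = min(1.2×1.375×0.3125×65, 2.4×1.125×0.3125×65) = 33.516 kips/bolt; interior L_c = 3.8125 − 1.25 = 2.5625, R_n = 54.844 kips/bolt. φR_n = 0.75 × (2×33.516 + 4×54.844) = 214.8 kips.
Governing: min(608.3, 214.8) = 214.8 kips → bearing.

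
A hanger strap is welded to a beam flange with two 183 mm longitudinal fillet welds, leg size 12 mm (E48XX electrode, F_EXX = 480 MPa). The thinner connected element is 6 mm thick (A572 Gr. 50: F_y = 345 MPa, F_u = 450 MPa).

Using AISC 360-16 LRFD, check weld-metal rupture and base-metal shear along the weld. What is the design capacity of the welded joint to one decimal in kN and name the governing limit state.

444.7 kN (base-metal shear governs)

Weld metal: throat = 0.707×12 = 8.484 mm, L = 2×183 = 366 mm. φR_n = 0.75 × 0.6 × 480 × 8.484 × 366 = 670.7 kN.
Base metal shear (6 mm plate): yield φR_n = 1.0×0.6×345×6×366 = 454.6 kN; rupture φR_n = 0.75×0.6×450×6×366 = 444.7 kN; take 444.7 kN (rupture).
Governing: min(670.7, 444.7) = 444.7 kN → base-metal shear.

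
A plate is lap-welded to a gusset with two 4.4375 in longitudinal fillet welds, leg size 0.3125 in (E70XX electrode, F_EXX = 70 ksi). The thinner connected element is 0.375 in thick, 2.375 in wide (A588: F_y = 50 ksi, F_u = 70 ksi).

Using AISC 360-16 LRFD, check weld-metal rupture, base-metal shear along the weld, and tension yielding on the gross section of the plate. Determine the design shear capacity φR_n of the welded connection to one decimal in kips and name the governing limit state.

40.1 kips (gross-section yield governs)

Weld metal: throat = 0.707×0.3125 = 0.22094 in, L = 2×4.4375 = 8.875 in. φR_n = 0.75 × 0.6 × 70 × 0.22094 × 8.875 = 61.8 kips.
Base metal shear (0.375 in plate): yield φR_n = 1.0×0.6×50×0.375×8.875 = 99.8 kips; rupture φR_n = 0.75×0.6×70×0.375×8.875 = 104.8 kips; take 99.8 kips (yield).
Tension yield (gross): A_g = 2.375×0.375 = 0.89063 in². φR_n = 0.90 × 50 × 0.89063 = 40.1 kips.
Governing: min(61.8, 99.8, 40.1) = 40.1 kips → gross-section yield.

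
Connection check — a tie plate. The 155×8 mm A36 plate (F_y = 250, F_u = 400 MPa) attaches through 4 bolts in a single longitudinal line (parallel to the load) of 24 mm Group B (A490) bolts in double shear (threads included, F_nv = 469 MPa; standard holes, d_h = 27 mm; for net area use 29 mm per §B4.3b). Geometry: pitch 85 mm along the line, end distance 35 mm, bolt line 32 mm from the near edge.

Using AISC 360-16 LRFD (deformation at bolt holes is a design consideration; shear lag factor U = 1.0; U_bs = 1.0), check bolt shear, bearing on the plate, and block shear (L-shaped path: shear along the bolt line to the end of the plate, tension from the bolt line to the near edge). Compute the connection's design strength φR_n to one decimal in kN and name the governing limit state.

303.0 kN (block shear governs)

Bolt shear: A_b = π(24)²/4 = 452.39 mm². φR_n = 0.75 × 469 × 452.39 × 4 × 2 = 1273.0 kN.
Bearing (8 mm plate, F_u = 400 MPa): end bolts L_c = 35 − 27/2 = 21.5, R_n = min(1.2×21.5×8×400, 2.4×24×8×400) = 82.56 kN/bolt; interior L_c = 85 − 27 = 58, R_n = 184.32 kN/bolt. φR_n = 0.75 × (1×82.56 + 3×184.32) = 476.6 kN.
Block shear: shear path 1×[35+3×85] = 1×290 mm, A_gv = 2320, A_nv = 1×(290 − 3.5×29)×8 = 1508 mm²; tension to near edge: (32 − 0.5×29)×8 = 140 mm². R_n = min(0.6×400×1508, 0.6×250×2320) + 1.0×400×140 = min(361.92, 348) + 56 = 404 kN. φR_n = 0.75 × 404 = 303.0 kN.
Governing: min(1273.0, 476.6, 303.0) = 303.0 kN → block shear.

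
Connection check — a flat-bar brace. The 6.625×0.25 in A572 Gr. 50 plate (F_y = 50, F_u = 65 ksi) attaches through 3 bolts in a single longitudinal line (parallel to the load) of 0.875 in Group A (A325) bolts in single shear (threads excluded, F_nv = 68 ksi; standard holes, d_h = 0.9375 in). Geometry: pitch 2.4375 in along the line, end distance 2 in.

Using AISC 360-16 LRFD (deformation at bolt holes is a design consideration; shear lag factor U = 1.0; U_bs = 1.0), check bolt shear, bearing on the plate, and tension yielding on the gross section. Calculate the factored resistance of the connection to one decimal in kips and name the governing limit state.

Bolt shear: A_b = π(0.875)²/4 = 0.60132 in². φR_n = 0.75 × 68 × 0.60132 × 3 × 1 = 92.0 kips.
Bearing (0.25 in plate, F_u = 65 ksi): end bolts L_c = 2 − 0.9375/2 = 1.53125, R_n = min(1.2×1.53125×0.25×65, 2.4×0.875×0.25×65) = 29.859 kips/bolt; interior L_c = 2.4375 − 0.9375 = 1.5, R_n = 29.25 kips/bolt. φR_n = 0.75 × (1×29.859 + 2×29.25) = 66.3 kips.
Tension yield (gross): A_g = 6.625×0.25 = 1.6563 in². φR_n = 0.90 × 50 × 1.6563 = 74.5 kips.
Governing: min(92.0, 66.3, 74.5) = 66.3 kips → bearing.

66.3 kips (bearing governs)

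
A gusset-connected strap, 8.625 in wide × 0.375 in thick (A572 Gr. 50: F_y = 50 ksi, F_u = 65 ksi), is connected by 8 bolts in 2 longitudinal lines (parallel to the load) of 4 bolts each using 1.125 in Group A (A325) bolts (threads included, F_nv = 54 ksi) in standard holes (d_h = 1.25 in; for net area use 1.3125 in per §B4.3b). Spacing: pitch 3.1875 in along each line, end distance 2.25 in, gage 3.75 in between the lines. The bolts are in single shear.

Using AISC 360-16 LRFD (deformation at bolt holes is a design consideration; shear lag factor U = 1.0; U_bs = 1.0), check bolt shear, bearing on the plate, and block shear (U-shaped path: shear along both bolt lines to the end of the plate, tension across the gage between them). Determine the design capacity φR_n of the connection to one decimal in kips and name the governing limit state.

202.9 kips (block shear governs)

Bolt shear: A_b = π(1.125)²/4 = 0.99402 in². φR_n = 0.75 × 54 × 0.99402 × 8 × 1 = 322.1 kips.
Bearing (0.375 in plate, F_u = 65 ksi): end bolts L_c = 2.25 − 1.25/2 = 1.625, R_n = min(1.2×1.625×0.375×65, 2.4×1.125×0.375×65) = 47.531 kips/bolt; interior L_c = 3.1875 − 1.25 = 1.9375, R_n = 56.672 kips/bolt. φR_n = 0.75 × (2×47.531 + 6×56.672) = 326.3 kips.
Block shear: shear path 2×[2.25+3×3.1875] = 2×11.8125 in, A_gv = 8.8594, A_nv = 2×(11.8125 − 3.5×1.3125)×0.375 = 5.4141 in²; tension across gage: (3.75 − 1×1.3125)×0.375 = 0.91406 in². R_n = min(0.6×65×5.4141, 0.6×50×8.8594) + 1.0×65×0.91406 = min(211.15, 265.78) + 59.414 = 270.56 kips. φR_n = 0.75 × 270.56 = 202.9 kips.
Governing: min(322.1, 326.3, 202.9) = 202.9 kips → block shear.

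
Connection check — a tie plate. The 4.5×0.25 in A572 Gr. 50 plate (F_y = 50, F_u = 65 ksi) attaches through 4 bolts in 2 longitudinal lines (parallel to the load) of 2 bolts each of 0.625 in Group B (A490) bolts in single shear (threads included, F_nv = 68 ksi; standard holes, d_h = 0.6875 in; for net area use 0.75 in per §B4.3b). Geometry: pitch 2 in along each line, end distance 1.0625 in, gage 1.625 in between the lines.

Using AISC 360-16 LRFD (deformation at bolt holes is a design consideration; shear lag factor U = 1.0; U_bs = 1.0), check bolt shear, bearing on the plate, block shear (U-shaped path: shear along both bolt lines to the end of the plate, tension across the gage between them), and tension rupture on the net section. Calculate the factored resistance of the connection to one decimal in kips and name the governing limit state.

Bolt shear: A_b = π(0.625)²/4 = 0.3068 in². φR_n = 0.75 × 68 × 0.3068 × 4 × 1 = 62.6 kips.
Bearing (0.25 in plate, F_u = 65 ksi): end bolts L_c = 1.0625 − 0.6875/2 = 0.71875, R_n = min(1.2×0.71875×0.25×65, 2.4×0.625×0.25×65) = 14.016 kips/bolt; interior L_c = 2 − 0.6875 = 1.3125, R_n = 24.375 kips/bolt. φR_n = 0.75 × (2×14.016 + 2×24.375) = 57.6 kips.
Block shear: shear path 2×[1.0625+1×2] = 2×3.0625 in, A_gv = 1.5313, A_nv = 2×(3.0625 − 1.5×0.75)×0.25 = 0.96875 in²; tension across gage: (1.625 − 1×0.75)×0.25 = 0.21875 in². R_n = min(0.6×65×0.96875, 0.6×50×1.5313) + 1.0×65×0.21875 = min(37.781, 45.939) + 14.219 = 52 kips. φR_n = 0.75 × 52 = 39.0 kips.
Tension rupture (net): A_n = (4.5 − 2×0.75)×0.25 = 0.75 in² (U = 1.0, A_e = A_n). φR_n = 0.75 × 65 × 0.75 = 36.6 kips.
Governing: min(62.6, 57.6, 39.0, 36.6) = 36.6 kips → net-section rupture.

36.6 kips (net-section rupture governs)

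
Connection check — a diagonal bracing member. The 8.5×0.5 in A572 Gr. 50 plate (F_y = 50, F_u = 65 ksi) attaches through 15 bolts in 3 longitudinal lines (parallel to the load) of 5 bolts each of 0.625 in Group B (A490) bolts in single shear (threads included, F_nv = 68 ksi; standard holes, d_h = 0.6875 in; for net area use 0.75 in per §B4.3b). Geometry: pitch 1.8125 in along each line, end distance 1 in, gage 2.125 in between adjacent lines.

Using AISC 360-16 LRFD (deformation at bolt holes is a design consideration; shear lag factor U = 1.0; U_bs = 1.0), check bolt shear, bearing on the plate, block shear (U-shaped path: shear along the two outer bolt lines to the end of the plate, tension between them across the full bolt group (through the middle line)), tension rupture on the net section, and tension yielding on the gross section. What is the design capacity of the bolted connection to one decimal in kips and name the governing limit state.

152.3 kips (net-section rupture governs)

Bolt shear: A_b = π(0.625)²/4 = 0.3068 in². φR_n = 0.75 × 68 × 0.3068 × 15 × 1 = 234.7 kips.
Bearing (0.5 in plate, F_u = 65 ksi): end bolts L_c = 1 − 0.6875/2 = 0.65625, R_n = min(1.2×0.65625×0.5×65, 2.4×0.625×0.5×65) = 25.594 kips/bolt; interior L_c = 1.8125 − 0.6875 = 1.125, R_n = 43.875 kips/bolt. φR_n = 0.75 × (3×25.594 + 12×43.875) = 452.5 kips.
Block shear: shear path 2×[1+4×1.8125] = 2×8.25 in, A_gv = 8.25, A_nv = 2×(8.25 − 4.5×0.75)×0.5 = 4.875 in²; tension across gage: (4.25 − 2×0.75)×0.5 = 1.375 in². R_n = min(0.6×65×4.875, 0.6×50×8.25) + 1.0×65×1.375 = min(190.13, 247.5) + 89.375 = 279.51 kips. φR_n = 0.75 × 279.51 = 209.6 kips.
Tension rupture (net): A_n = (8.5 − 3×0.75)×0.5 = 3.125 in² (U = 1.0, A_e = A_n). φR_n = 0.75 × 65 × 3.125 = 152.3 kips.
Tension yield (gross): A_g = 8.5×0.5 = 4.25 in². φR_n = 0.90 × 50 × 4.25 = 191.3 kips.
Governing: min(234.7, 452.5, 209.6, 152.3, 191.3) = 152.3 kips → net-section rupture.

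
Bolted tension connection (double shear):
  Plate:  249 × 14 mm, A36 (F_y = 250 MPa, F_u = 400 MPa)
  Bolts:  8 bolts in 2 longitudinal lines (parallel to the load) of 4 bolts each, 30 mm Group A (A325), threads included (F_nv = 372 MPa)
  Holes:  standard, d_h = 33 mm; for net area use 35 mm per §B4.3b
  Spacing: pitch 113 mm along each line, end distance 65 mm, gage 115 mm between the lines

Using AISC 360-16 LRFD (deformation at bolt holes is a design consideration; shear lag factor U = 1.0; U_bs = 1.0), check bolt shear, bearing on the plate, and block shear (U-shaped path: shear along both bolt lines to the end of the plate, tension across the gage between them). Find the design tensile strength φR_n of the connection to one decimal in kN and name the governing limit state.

1608.6 kN (block shear governs)

Bolt shear: A_b = π(30)²/4 = 706.86 mm². φR_n = 0.75 × 372 × 706.86 × 8 × 2 = 3155.4 kN.
Bearing (14 mm plate, F_u = 400 MPa): end bolts L_c = 65 − 33/2 = 48.5, R_n = min(1.2×48.5×14×400, 2.4×30×14×400) = 325.92 kN/bolt; interior L_c = 113 − 33 = 80, R_n = 403.2 kN/bolt. φR_n = 0.75 × (2×325.92 + 6×403.2) = 2303.3 kN.
Block shear: shear path 2×[65+3×113] = 2×404 mm, A_gv = 11312, A_nv = 2×(404 − 3.5×35)×14 = 7882 mm²; tension across gage: (115 − 1×35)×14 = 1120 mm². R_n = min(0.6×400×7882, 0.6×250×11312) + 1.0×400×1120 = min(1891.7, 1696.8) + 448 = 2144.8 kN. φR_n = 0.75 × 2144.8 = 1608.6 kN.
Governing: min(3155.4, 2303.3, 1608.6) = 1608.6 kN → block shear.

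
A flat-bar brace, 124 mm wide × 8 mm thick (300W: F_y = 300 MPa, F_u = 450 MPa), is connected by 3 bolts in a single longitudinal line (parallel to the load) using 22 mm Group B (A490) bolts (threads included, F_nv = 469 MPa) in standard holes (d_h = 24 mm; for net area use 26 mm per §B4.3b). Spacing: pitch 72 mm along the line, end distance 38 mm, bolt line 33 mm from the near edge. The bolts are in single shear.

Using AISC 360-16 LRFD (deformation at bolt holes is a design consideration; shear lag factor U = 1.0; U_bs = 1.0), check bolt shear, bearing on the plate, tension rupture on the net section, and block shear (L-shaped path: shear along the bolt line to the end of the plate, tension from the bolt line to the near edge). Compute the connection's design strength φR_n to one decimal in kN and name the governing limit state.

243.5 kN (block shear governs)

Bolt shear: A_b = π(22)²/4 = 380.13 mm². φR_n = 0.75 × 469 × 380.13 × 3 × 1 = 401.1 kN.
Bearing (8 mm plate, F_u = 450 MPa): end bolts L_c = 38 − 24/2 = 26, R_n = min(1.2×26×8×450, 2.4×22×8×450) = 112.32 kN/bolt; interior L_c = 72 − 24 = 48, R_n = 190.08 kN/bolt. φR_n = 0.75 × (1×112.32 + 2×190.08) = 369.4 kN.
Tension rupture (net): A_n = (124 − 1×26)×8 = 784 mm² (U = 1.0, A_e = A_n). φR_n = 0.75 × 450 × 784 = 264.6 kN.
Block shear: shear path 1×[38+2×72] = 1×182 mm, A_gv = 1456, A_nv = 1×(182 − 2.5×26)×8 = 936 mm²; tension to near edge: (33 − 0.5×26)×8 = 160 mm². R_n = min(0.6×450×936, 0.6×300×1456) + 1.0×450×160 = min(252.72, 262.08) + 72 = 324.72 kN. φR_n = 0.75 × 324.72 = 243.5 kN.
Governing: min(401.1, 369.4, 264.6, 243.5) = 243.5 kN → block shear.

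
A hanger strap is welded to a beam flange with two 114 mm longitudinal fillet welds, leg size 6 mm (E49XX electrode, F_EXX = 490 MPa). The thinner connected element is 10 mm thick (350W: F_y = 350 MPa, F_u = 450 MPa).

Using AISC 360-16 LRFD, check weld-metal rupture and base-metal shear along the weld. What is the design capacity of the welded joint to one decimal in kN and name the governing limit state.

Weld metal: throat = 0.707×6 = 4.242 mm, L = 2×114 = 228 mm. φR_n = 0.75 × 0.6 × 490 × 4.242 × 228 = 213.3 kN.
Base metal shear (10 mm plate): yield φR_n = 1.0×0.6×350×10×228 = 478.8 kN; rupture φR_n = 0.75×0.6×450×10×228 = 461.7 kN; take 461.7 kN (rupture).
Governing: min(213.3, 461.7) = 213.3 kN → weld metal.

213.3 kN (weld metal governs)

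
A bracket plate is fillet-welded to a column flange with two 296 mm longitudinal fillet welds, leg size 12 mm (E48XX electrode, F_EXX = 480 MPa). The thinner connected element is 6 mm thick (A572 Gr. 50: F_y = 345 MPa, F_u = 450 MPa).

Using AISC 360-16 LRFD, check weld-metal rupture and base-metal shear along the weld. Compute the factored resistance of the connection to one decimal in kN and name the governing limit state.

Weld metal: throat = 0.707×12 = 8.484 mm, L = 2×296 = 592 mm. φR_n = 0.75 × 0.6 × 480 × 8.484 × 592 = 1084.9 kN.
Base metal shear (6 mm plate): yield φR_n = 1.0×0.6×345×6×592 = 735.3 kN; rupture φR_n = 0.75×0.6×450×6×592 = 719.3 kN; take 719.3 kN (rupture).
Governing: min(1084.9, 719.3) = 719.3 kN → base-metal shear.

719.3 kN (base-metal shear governs)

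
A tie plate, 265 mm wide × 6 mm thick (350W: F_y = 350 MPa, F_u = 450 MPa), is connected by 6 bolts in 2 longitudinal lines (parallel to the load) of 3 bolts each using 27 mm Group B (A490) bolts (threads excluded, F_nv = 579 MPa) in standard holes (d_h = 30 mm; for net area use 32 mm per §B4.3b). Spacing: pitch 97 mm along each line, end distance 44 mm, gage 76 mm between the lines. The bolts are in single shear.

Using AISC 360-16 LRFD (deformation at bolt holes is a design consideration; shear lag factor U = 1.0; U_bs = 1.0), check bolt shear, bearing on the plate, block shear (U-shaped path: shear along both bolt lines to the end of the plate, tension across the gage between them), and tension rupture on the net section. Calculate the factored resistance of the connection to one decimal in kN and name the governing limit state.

Bolt shear: A_b = π(27)²/4 = 572.56 mm². φR_n = 0.75 × 579 × 572.56 × 6 × 1 = 1491.8 kN.
Bearing (6 mm plate, F_u = 450 MPa): end bolts L_c = 44 − 30/2 = 29, R_n = min(1.2×29×6×450, 2.4×27×6×450) = 93.96 kN/bolt; interior L_c = 97 − 30 = 67, R_n = 174.96 kN/bolt. φR_n = 0.75 × (2×93.96 + 4×174.96) = 665.8 kN.
Block shear: shear path 2×[44+2×97] = 2×238 mm, A_gv = 2856, A_nv = 2×(238 − 2.5×32)×6 = 1896 mm²; tension across gage: (76 − 1×32)×6 = 264 mm². R_n = min(0.6×450×1896, 0.6×350×2856) + 1.0×450×264 = min(511.92, 599.76) + 118.8 = 630.72 kN. φR_n = 0.75 × 630.72 = 473.0 kN.
Tension rupture (net): A_n = (265 − 2×32)×6 = 1206 mm² (U = 1.0, A_e = A_n). φR_n = 0.75 × 450 × 1206 = 407.0 kN.
Governing: min(1491.8, 665.8, 473.0, 407.0) = 407.0 kN → net-section rupture.

407.0 kN (net-section rupture governs)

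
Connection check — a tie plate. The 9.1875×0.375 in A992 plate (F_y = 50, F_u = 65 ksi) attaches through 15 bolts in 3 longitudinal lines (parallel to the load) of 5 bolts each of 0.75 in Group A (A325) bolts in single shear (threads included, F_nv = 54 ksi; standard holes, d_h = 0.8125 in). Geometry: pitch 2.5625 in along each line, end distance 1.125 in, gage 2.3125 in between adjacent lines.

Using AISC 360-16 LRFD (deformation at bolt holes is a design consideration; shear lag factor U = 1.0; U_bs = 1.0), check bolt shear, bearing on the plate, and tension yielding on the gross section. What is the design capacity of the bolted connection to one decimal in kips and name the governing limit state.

Bolt shear: A_b = π(0.75)²/4 = 0.44179 in². φR_n = 0.75 × 54 × 0.44179 × 15 × 1 = 268.4 kips.
Bearing (0.375 in plate, F_u = 65 ksi): end bolts L_c = 1.125 − 0.8125/2 = 0.71875, R_n = min(1.2×0.71875×0.375×65, 2.4×0.75×0.375×65) = 21.023 kips/bolt; interior L_c = 2.5625 − 0.8125 = 1.75, R_n = 43.875 kips/bolt. φR_n = 0.75 × (3×21.023 + 12×43.875) = 442.2 kips.
Tension yield (gross): A_g = 9.1875×0.375 = 3.4453 in². φR_n = 0.90 × 50 × 3.4453 = 155.0 kips.
Governing: min(268.4, 442.2, 155.0) = 155.0 kips → gross-section yield.

155.0 kips (gross-section yield governs)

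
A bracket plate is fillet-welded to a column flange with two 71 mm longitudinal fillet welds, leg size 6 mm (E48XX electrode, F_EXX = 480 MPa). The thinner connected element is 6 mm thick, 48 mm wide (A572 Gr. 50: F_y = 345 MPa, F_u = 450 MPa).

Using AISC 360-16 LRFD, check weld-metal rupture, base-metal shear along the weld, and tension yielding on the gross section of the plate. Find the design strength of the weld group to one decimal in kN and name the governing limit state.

89.4 kN (gross-section yield governs)

Weld metal: throat = 0.707×6 = 4.242 mm, L = 2×71 = 142 mm. φR_n = 0.75 × 0.6 × 480 × 4.242 × 142 = 130.1 kN.
Base metal shear (6 mm plate): yield φR_n = 1.0×0.6×345×6×142 = 176.4 kN; rupture φR_n = 0.75×0.6×450×6×142 = 172.5 kN; take 172.5 kN (rupture).
Tension yield (gross): A_g = 48×6 = 288 mm². φR_n = 0.90 × 345 × 288 = 89.4 kN.
Governing: min(130.1, 172.5, 89.4) = 89.4 kN → gross-section yield.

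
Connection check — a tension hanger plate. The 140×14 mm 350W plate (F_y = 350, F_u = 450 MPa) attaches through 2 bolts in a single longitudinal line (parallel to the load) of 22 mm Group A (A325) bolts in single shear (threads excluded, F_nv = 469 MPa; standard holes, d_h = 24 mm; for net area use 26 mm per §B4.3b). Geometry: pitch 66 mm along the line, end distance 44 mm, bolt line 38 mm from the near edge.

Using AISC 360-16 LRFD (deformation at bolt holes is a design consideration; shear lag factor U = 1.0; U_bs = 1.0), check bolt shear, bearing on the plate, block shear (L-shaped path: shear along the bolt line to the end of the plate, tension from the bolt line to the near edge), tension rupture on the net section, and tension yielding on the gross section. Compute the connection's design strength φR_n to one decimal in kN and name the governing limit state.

Bolt shear: A_b = π(22)²/4 = 380.13 mm². φR_n = 0.75 × 469 × 380.13 × 2 × 1 = 267.4 kN.
Bearing (14 mm plate, F_u = 450 MPa): end bolts L_c = 44 − 24/2 = 32, R_n = min(1.2×32×14×450, 2.4×22×14×450) = 241.92 kN/bolt; interior L_c = 66 − 24 = 42, R_n = 317.52 kN/bolt. φR_n = 0.75 × (1×241.92 + 1×317.52) = 419.6 kN.
Block shear: shear path 1×[44+1×66] = 1×110 mm, A_gv = 1540, A_nv = 1×(110 − 1.5×26)×14 = 994 mm²; tension to near edge: (38 − 0.5×26)×14 = 350 mm². R_n = min(0.6×450×994, 0.6×350×1540) + 1.0×450×350 = min(268.38, 323.4) + 157.5 = 425.88 kN. φR_n = 0.75 × 425.88 = 319.4 kN.
Tension rupture (net): A_n = (140 − 1×26)×14 = 1596 mm² (U = 1.0, A_e = A_n). φR_n = 0.75 × 450 × 1596 = 538.7 kN.
Tension yield (gross): A_g = 140×14 = 1960 mm². φR_n = 0.90 × 350 × 1960 = 617.4 kN.
Governing: min(267.4, 419.6, 319.4, 538.7, 617.4) = 267.4 kN → bolt shear.

267.4 kN (bolt shear governs)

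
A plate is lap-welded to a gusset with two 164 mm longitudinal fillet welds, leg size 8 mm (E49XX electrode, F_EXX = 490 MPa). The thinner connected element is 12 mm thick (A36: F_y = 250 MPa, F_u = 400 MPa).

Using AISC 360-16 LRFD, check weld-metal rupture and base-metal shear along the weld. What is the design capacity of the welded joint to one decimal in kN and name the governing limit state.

409.1 kN (weld metal governs)

Weld metal: throat = 0.707×8 = 5.656 mm, L = 2×164 = 328 mm. φR_n = 0.75 × 0.6 × 490 × 5.656 × 328 = 409.1 kN.
Base metal shear (12 mm plate): yield φR_n = 1.0×0.6×250×12×328 = 590.4 kN; rupture φR_n = 0.75×0.6×400×12×328 = 708.5 kN; take 590.4 kN (yield).
Governing: min(409.1, 590.4) = 409.1 kN → weld metal.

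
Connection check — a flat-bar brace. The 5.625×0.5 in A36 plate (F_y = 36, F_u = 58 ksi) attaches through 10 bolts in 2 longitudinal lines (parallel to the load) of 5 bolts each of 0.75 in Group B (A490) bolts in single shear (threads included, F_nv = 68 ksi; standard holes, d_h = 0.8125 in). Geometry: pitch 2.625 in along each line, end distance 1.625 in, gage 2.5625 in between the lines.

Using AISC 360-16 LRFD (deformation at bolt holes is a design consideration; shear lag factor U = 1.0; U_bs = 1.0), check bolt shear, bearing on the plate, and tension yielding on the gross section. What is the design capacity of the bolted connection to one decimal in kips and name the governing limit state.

Bolt shear: A_b = π(0.75)²/4 = 0.44179 in². φR_n = 0.75 × 68 × 0.44179 × 10 × 1 = 225.3 kips.
Bearing (0.5 in plate, F_u = 58 ksi): end bolts L_c = 1.625 − 0.8125/2 = 1.21875, R_n = min(1.2×1.21875×0.5×58, 2.4×0.75×0.5×58) = 42.413 kips/bolt; interior L_c = 2.625 − 0.8125 = 1.8125, R_n = 52.2 kips/bolt. φR_n = 0.75 × (2×42.413 + 8×52.2) = 376.8 kips.
Tension yield (gross): A_g = 5.625×0.5 = 2.8125 in². φR_n = 0.90 × 36 × 2.8125 = 91.1 kips.
Governing: min(225.3, 376.8, 91.1) = 91.1 kips → gross-section yield.

91.1 kips (gross-section yield governs)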